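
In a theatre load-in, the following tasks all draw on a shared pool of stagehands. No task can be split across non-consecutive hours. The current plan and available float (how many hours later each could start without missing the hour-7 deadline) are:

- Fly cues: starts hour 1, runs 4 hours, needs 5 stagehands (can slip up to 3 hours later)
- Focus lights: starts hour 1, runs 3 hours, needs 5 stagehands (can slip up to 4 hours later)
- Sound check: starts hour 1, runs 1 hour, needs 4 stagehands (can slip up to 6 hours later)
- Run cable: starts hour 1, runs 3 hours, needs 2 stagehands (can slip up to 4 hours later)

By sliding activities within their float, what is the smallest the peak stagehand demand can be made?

9

Early-start (Fly cues@1, Focus lights@1, Sound check@1, Run cable@1) gives peak 16: h1:16  h2:12  h3:12  h4:5  h5:0  h6:0  h7:0.
Shift Focus lights→5, Run cable→2.
Schedule Fly cues@1, Focus lights@5, Sound check@1, Run cable@2: h1:9  h2:7  h3:7  h4:7  h5:5  h6:5  h7:5 — peak 9.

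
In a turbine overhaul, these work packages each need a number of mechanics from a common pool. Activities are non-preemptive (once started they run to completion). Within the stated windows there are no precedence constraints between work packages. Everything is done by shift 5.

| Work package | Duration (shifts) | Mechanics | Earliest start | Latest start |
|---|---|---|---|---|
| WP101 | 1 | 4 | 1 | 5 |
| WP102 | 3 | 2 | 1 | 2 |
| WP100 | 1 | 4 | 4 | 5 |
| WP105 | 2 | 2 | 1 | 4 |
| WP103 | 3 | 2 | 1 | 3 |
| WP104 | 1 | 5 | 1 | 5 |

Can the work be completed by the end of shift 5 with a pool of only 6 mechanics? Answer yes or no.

yes

Schedule WP101@1, WP102@1, WP100@4, WP105@2, WP103@2, WP104@5: s1:6  s2:6  s3:6  s4:6  s5:5 — peak 6 ≤ 6.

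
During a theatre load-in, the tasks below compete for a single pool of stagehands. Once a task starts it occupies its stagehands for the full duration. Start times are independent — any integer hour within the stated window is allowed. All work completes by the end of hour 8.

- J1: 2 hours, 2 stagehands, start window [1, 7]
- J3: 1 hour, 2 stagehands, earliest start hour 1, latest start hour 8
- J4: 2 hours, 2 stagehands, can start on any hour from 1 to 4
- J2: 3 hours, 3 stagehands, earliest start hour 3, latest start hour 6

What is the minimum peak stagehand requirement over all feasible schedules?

3

Early-start (J1@1, J3@1, J4@1, J2@3) gives peak 6: h1:6  h2:4  h3:3  h4:3  h5:3  h6:0  h7:0  h8:0.
Shift J3→3, J4→4, J2→6.
Schedule J1@1, J3@3, J4@4, J2@6: h1:2  h2:2  h3:2  h4:2  h5:2  h6:3  h7:3  h8:3 — peak 3.
Total stagehand-hours = 19 over 8 hours ⇒ peak ≥ ⌈19/8⌉ = 3, so 3 is optimal.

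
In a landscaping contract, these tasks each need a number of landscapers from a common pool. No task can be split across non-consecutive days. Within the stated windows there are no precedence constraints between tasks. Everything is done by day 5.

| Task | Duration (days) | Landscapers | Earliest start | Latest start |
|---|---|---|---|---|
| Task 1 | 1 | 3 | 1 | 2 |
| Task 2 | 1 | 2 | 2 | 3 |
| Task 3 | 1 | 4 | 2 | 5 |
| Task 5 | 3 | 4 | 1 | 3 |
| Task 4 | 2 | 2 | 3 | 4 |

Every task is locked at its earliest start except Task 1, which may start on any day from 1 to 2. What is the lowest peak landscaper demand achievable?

Task 1@1: d1:7  d2:10  d3:6  d4:2  d5:0 → peak 10
Task 1@2: d1:4  d2:13  d3:6  d4:2  d5:0 → peak 13
Best is Task 1@1, peak 10.

10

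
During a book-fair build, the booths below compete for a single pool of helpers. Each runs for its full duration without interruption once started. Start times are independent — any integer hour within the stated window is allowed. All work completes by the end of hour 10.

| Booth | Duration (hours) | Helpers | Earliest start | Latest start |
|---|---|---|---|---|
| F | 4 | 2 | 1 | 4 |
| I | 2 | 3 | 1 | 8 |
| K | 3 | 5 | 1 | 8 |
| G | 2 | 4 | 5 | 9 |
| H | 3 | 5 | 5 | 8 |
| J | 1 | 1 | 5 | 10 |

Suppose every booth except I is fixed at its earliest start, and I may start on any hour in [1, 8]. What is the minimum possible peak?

10

I@1: h1:10  h2:10  h3:7  h4:2  h5:10  h6:9  h7:5  h8:0  h9:0  h10:0 → peak 10
I@2: h1:7  h2:10  h3:10  h4:2  h5:10  h6:9  h7:5  h8:0  h9:0  h10:0 → peak 10
I@3: h1:7  h2:7  h3:10  h4:5  h5:10  h6:9  h7:5  h8:0  h9:0  h10:0 → peak 10
I@4: h1:7  h2:7  h3:7  h4:5  h5:13  h6:9  h7:5  h8:0  h9:0  h10:0 → peak 13
I@5: h1:7  h2:7  h3:7  h4:2  h5:13  h6:12  h7:5  h8:0  h9:0  h10:0 → peak 13
I@6: h1:7  h2:7  h3:7  h4:2  h5:10  h6:12  h7:8  h8:0  h9:0  h10:0 → peak 12
I@7: h1:7  h2:7  h3:7  h4:2  h5:10  h6:9  h7:8  h8:3  h9:0  h10:0 → peak 10
I@8: h1:7  h2:7  h3:7  h4:2  h5:10  h6:9  h7:5  h8:3  h9:3  h10:0 → peak 10
Best is I@1, peak 10.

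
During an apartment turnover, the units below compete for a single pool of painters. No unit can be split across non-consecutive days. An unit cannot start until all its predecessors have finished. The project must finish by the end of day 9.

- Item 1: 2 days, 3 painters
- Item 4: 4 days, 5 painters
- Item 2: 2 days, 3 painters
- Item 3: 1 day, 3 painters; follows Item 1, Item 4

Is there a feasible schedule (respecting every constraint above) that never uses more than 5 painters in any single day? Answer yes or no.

Schedule Item 1@1, Item 4@3, Item 2@7, Item 3@9: d1:3  d2:3  d3:5  d4:5  d5:5  d6:5  d7:3  d8:3  d9:3 — peak 5 ≤ 5.

yes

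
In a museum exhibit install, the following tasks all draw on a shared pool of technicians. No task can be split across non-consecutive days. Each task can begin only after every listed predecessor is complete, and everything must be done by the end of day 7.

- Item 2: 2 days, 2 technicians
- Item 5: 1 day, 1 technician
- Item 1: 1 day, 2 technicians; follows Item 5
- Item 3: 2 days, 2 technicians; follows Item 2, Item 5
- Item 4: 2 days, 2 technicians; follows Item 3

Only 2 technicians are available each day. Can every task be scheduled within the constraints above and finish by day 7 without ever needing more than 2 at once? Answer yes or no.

no

Total technician-days = 15; over 7 days the average is 15/7 > 2, so some day must exceed 2.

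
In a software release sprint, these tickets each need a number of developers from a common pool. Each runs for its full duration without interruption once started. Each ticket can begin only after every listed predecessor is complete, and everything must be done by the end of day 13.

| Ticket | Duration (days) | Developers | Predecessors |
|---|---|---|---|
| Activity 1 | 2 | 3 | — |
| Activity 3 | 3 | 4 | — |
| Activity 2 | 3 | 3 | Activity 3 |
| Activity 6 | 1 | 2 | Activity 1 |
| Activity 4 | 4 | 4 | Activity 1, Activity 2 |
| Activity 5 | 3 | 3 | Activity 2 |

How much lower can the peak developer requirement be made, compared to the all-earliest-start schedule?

Early-start peak: d1:7  d2:7  d3:6  d4:3  d5:3  d6:3  d7:7  d8:7  d9:7  d10:4  d11:0  d12:0  d13:0 ⇒ 7.
Leveled (Activity 1@4, Activity 3@1, Activity 2@4, Activity 6@6, Activity 4@7, Activity 5@11): d1:4  d2:4  d3:4  d4:6  d5:6  d6:5  d7:4  d8:4  d9:4  d10:4  d11:3  d12:3  d13:3 ⇒ 6.
Reduction 7 − 6 = 1.

1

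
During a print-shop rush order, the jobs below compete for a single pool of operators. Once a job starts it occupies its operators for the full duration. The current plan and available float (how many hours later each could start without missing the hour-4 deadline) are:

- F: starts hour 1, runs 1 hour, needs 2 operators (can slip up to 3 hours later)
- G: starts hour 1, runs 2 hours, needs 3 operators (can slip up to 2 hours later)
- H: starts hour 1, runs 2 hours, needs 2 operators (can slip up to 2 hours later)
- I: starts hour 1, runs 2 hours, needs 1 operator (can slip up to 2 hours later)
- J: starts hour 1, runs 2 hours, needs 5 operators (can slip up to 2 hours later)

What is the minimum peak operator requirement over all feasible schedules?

7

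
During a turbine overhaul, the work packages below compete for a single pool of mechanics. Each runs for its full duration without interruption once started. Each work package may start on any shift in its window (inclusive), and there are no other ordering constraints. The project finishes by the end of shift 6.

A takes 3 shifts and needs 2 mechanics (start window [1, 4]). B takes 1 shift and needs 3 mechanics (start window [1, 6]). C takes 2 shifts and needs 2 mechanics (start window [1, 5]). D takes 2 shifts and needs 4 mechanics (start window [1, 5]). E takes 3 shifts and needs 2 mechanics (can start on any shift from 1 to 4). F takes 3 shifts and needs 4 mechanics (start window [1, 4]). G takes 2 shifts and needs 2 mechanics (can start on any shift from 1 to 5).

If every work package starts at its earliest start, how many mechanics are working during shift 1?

19

At early start, shift 1 has: A, B, C, D, E, F, G.
Demand: 2 + 3 + 2 + 4 + 2 + 4 + 2 = 19.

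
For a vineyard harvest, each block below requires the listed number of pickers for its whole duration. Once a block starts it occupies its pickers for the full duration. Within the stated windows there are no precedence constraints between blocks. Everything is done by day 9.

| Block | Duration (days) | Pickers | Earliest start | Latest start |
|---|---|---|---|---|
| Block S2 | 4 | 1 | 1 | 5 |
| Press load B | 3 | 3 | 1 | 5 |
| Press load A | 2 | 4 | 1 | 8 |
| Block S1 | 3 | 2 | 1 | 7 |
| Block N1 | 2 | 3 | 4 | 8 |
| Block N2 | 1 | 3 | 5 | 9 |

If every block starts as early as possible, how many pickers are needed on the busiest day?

Early-start schedule: Block S2@1, Press load B@1, Press load A@1, Block S1@1, Block N1@4, Block N2@5.
Load per day: day 1: 10, day 2: 10, day 3: 6, day 4: 4, day 5: 6, day 6: 0, day 7: 0, day 8: 0, day 9: 0.
Peak is 10.

10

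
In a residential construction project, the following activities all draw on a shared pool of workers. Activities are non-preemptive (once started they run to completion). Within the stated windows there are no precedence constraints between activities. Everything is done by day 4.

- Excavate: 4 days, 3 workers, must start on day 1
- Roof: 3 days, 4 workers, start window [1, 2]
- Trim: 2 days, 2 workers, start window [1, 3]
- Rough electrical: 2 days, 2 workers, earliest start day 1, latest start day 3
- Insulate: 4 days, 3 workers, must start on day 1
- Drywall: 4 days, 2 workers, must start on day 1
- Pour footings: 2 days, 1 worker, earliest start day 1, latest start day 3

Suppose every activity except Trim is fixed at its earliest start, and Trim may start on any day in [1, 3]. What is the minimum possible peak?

Trim@1: d1:17  d2:17  d3:12  d4:8 → peak 17
Trim@2: d1:15  d2:17  d3:14  d4:8 → peak 17
Trim@3: d1:15  d2:15  d3:14  d4:10 → peak 15
Best is Trim@3, peak 15.

15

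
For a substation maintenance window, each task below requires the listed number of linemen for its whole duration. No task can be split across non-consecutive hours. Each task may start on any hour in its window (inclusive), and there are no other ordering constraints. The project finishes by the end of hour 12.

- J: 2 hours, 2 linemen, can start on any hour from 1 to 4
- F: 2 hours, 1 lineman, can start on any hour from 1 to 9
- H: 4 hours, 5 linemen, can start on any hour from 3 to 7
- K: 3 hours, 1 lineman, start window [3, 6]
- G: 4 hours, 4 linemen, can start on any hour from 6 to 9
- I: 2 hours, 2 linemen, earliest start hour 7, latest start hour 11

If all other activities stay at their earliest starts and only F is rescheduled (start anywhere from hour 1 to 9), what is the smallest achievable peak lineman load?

9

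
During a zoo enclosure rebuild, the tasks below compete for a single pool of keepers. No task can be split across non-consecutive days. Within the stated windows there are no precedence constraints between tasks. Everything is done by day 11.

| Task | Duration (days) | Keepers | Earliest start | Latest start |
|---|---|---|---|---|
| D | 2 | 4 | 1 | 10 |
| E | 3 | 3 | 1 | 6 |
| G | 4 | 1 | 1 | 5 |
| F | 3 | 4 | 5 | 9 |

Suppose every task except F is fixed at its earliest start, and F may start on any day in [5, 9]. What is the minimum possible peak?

8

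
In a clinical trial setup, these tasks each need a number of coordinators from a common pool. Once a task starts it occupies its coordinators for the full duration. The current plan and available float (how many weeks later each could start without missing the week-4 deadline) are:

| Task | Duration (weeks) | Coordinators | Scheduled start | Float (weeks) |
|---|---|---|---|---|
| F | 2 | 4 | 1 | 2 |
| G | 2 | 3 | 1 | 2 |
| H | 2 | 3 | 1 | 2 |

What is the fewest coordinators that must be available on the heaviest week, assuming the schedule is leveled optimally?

6

Early-start (F@1, G@1, H@1) gives peak 10: w1:10  w2:10  w3:0  w4:0.
Shift G→3, H→3.
Schedule F@1, G@3, H@3: w1:4  w2:4  w3:6  w4:6 — peak 6.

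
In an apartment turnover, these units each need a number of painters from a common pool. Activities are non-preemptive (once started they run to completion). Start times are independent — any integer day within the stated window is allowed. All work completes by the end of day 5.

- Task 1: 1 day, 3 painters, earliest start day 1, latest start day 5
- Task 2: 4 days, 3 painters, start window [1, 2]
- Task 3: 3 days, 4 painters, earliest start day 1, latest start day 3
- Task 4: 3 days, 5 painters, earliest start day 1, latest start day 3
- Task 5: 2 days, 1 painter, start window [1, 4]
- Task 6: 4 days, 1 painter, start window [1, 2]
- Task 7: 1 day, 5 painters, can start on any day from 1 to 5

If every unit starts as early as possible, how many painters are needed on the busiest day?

22

Early-start schedule: Task 1@1, Task 2@1, Task 3@1, Task 4@1, Task 5@1, Task 6@1, Task 7@1.
Load per day: day 1: 22, day 2: 14, day 3: 13, day 4: 4, day 5: 0.
Peak is 22.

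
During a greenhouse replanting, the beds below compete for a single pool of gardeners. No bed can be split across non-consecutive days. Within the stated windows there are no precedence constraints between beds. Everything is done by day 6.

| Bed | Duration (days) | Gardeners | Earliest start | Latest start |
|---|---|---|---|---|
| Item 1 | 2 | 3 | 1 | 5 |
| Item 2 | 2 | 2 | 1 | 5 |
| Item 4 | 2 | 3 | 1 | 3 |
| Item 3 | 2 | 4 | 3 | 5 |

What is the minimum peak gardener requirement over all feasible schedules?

5

Early-start (Item 1@1, Item 2@1, Item 4@1, Item 3@3) gives peak 8: d1:8  d2:8  d3:4  d4:4  d5:0  d6:0.
Shift Item 4→3, Item 3→5.
Schedule Item 1@1, Item 2@1, Item 4@3, Item 3@5: d1:5  d2:5  d3:3  d4:3  d5:4  d6:4 — peak 5.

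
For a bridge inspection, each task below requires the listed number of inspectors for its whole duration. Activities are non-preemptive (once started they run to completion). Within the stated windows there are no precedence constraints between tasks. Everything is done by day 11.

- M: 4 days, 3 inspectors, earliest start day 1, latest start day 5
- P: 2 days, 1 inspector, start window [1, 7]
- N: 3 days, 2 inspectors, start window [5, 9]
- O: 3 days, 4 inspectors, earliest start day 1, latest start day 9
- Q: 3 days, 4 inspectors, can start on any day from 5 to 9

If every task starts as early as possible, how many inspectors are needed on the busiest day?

Early-start schedule: M@1, P@1, N@5, O@1, Q@5.
Load per day: day 1: 8, day 2: 8, day 3: 7, day 4: 3, day 5: 6, day 6: 6, day 7: 6, day 8: 0, day 9: 0, day 10: 0, day 11: 0.
Peak is 8.

8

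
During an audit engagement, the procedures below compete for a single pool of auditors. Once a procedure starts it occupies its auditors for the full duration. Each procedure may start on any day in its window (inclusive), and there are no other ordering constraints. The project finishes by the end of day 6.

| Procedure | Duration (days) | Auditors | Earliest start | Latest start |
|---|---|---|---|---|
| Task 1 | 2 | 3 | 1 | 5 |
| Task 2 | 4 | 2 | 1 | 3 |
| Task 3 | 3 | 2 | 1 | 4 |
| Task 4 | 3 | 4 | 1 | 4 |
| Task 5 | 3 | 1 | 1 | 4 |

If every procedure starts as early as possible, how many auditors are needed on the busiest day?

Early-start schedule: Task 1@1, Task 2@1, Task 3@1, Task 4@1, Task 5@1.
Load per day: day 1: 12, day 2: 12, day 3: 9, day 4: 2, day 5: 0, day 6: 0.
Peak is 12.

12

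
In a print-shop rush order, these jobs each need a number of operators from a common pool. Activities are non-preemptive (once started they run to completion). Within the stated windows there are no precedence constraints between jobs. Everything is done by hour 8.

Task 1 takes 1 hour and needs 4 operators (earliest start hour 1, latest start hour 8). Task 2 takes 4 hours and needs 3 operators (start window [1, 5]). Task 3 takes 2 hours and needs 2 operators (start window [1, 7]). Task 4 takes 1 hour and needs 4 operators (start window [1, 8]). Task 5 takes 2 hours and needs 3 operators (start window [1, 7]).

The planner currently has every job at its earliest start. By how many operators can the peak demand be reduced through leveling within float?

Early-start peak: h1:16  h2:8  h3:3  h4:3  h5:0  h6:0  h7:0  h8:0 ⇒ 16.
Leveled (Task 1@1, Task 2@2, Task 3@2, Task 4@6, Task 5@7): h1:4  h2:5  h3:5  h4:3  h5:3  h6:4  h7:3  h8:3 ⇒ 5.
Reduction 16 − 5 = 11.

11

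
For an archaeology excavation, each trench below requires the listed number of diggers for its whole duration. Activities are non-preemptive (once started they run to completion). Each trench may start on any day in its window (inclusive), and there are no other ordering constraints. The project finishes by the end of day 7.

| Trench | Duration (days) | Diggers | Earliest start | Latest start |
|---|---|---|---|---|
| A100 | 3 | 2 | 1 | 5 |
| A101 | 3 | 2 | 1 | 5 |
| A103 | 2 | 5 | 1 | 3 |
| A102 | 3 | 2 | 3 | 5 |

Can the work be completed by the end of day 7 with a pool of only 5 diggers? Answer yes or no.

no

The minimum achievable peak is 6; 5 < 6, so no feasible schedule stays within the cap.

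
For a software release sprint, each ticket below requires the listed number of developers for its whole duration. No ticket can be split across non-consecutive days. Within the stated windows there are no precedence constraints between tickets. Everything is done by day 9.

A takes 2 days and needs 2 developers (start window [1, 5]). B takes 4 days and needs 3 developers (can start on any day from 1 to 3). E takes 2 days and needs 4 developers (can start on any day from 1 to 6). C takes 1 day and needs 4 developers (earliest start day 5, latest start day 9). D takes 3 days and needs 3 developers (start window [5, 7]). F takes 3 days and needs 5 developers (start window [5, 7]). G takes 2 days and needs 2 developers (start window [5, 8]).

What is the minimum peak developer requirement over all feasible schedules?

Early-start (A@1, B@1, E@1, C@5, D@5, F@5, G@5) gives peak 14: d1:9  d2:9  d3:3  d4:3  d5:14  d6:10  d7:8  d8:0  d9:0.
Shift E→3, F→6, G→8.
Schedule A@1, B@1, E@3, C@5, D@5, F@6, G@8: d1:5  d2:5  d3:7  d4:7  d5:7  d6:8  d7:8  d8:7  d9:2 — peak 8.

8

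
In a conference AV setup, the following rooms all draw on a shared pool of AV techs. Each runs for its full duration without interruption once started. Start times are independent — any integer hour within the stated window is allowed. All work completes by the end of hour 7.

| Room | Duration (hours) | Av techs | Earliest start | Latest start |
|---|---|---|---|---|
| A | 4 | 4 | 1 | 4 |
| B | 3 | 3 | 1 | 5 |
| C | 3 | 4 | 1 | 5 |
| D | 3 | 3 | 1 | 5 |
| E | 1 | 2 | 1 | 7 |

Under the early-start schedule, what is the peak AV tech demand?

16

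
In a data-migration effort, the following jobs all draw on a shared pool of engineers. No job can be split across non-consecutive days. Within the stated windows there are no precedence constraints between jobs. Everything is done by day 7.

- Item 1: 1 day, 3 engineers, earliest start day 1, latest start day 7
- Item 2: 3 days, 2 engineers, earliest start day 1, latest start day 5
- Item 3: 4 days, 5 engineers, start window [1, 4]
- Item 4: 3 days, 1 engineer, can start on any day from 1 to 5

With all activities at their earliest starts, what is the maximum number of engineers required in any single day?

11

Early-start schedule: Item 1@1, Item 2@1, Item 3@1, Item 4@1.
Load per day: day 1: 11, day 2: 8, day 3: 8, day 4: 5, day 5: 0, day 6: 0, day 7: 0.
Peak is 11.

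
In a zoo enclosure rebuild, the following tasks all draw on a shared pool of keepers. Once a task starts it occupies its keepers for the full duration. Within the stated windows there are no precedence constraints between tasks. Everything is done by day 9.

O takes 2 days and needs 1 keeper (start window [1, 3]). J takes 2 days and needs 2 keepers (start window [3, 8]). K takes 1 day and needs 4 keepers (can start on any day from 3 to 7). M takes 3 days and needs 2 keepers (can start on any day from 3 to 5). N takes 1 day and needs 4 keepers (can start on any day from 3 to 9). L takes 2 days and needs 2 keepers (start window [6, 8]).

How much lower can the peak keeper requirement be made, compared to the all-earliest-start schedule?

8

Early-start peak: d1:1  d2:1  d3:12  d4:4  d5:2  d6:2  d7:2  d8:0  d9:0 ⇒ 12.
Leveled (O@1, J@3, K@6, M@3, N@7, L@8): d1:1  d2:1  d3:4  d4:4  d5:2  d6:4  d7:4  d8:2  d9:2 ⇒ 4.
Reduction 12 − 4 = 8.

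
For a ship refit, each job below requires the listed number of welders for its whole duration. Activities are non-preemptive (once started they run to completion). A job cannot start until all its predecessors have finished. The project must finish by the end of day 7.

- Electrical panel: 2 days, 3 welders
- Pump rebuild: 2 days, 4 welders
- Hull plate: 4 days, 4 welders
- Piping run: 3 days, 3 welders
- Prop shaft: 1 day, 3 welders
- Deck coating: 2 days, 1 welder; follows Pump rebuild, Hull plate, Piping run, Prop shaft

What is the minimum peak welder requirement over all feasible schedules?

Early-start (Electrical panel@1, Pump rebuild@1, Hull plate@1, Piping run@1, Prop shaft@1, Deck coating@5) gives peak 17: d1:17  d2:14  d3:7  d4:4  d5:1  d6:1  d7:0.
Shift Electrical panel→6, Piping run→3, Prop shaft→5, Deck coating→6.
Schedule Electrical panel@6, Pump rebuild@1, Hull plate@1, Piping run@3, Prop shaft@5, Deck coating@6: d1:8  d2:8  d3:7  d4:7  d5:6  d6:4  d7:4 — peak 8.

8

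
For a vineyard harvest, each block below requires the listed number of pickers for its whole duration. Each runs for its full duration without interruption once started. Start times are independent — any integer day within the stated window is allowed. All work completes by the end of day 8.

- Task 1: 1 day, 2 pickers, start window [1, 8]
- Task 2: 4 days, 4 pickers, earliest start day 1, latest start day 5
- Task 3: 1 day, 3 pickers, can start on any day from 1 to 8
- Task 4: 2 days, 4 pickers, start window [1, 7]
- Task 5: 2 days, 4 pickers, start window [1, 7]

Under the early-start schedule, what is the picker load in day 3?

4

At early start, day 3 has: Task 2.
Demand: 4 = 4.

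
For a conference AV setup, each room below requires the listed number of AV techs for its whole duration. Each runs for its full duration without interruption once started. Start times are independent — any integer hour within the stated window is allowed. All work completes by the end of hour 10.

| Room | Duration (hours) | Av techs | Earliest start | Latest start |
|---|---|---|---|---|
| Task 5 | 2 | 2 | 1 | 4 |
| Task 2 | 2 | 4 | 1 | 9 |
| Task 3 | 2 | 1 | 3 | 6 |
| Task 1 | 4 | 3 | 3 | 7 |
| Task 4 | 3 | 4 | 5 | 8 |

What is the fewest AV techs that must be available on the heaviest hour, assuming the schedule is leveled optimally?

Early-start (Task 5@1, Task 2@1, Task 3@3, Task 1@3, Task 4@5) gives peak 7: h1:6  h2:6  h3:4  h4:4  h5:7  h6:7  h7:4  h8:0  h9:0  h10:0.
Shift Task 5→3, Task 3→5, Task 4→7.
Schedule Task 5@3, Task 2@1, Task 3@5, Task 1@3, Task 4@7: h1:4  h2:4  h3:5  h4:5  h5:4  h6:4  h7:4  h8:4  h9:4  h10:0 — peak 5.

5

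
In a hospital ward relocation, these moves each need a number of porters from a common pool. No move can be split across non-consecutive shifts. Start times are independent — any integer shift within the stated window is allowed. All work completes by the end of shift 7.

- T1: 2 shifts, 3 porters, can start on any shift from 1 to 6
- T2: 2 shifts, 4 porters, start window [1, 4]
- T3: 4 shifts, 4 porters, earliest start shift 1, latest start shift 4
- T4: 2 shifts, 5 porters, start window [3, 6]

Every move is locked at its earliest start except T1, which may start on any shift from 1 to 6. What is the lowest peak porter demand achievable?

T1@1: s1:11  s2:11  s3:9  s4:9  s5:0  s6:0  s7:0 → peak 11
T1@2: s1:8  s2:11  s3:12  s4:9  s5:0  s6:0  s7:0 → peak 12
T1@3: s1:8  s2:8  s3:12  s4:12  s5:0  s6:0  s7:0 → peak 12
T1@4: s1:8  s2:8  s3:9  s4:12  s5:3  s6:0  s7:0 → peak 12
T1@5: s1:8  s2:8  s3:9  s4:9  s5:3  s6:3  s7:0 → peak 9
T1@6: s1:8  s2:8  s3:9  s4:9  s5:0  s6:3  s7:3 → peak 9
Best is T1@5, peak 9.

9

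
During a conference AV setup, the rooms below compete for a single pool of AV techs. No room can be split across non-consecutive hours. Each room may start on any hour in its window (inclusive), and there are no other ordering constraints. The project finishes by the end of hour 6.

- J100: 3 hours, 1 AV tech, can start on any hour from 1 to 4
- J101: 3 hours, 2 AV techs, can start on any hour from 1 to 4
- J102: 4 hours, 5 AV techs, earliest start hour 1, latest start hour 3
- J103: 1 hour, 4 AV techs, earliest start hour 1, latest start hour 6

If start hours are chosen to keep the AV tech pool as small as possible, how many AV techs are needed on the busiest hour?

Early-start (J100@1, J101@1, J102@1, J103@1) gives peak 12: h1:12  h2:8  h3:8  h4:5  h5:0  h6:0.
Shift J101→4, J103→5.
Schedule J100@1, J101@4, J102@1, J103@5: h1:6  h2:6  h3:6  h4:7  h5:6  h6:2 — peak 7.

7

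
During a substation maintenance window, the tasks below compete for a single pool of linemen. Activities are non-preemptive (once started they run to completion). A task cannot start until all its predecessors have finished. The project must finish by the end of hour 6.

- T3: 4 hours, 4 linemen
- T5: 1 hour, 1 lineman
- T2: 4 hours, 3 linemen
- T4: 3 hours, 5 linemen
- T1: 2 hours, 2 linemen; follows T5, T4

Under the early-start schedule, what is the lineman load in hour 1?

13

At early start, hour 1 has: T3, T5, T2, T4.
Demand: 4 + 1 + 3 + 5 = 13.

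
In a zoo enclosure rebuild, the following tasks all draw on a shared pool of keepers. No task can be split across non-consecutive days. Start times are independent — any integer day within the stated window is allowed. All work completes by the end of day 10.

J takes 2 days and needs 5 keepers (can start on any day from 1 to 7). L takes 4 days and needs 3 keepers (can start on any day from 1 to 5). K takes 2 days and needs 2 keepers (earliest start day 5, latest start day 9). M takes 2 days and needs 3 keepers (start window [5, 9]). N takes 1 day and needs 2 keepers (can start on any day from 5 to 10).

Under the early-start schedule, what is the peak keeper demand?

8

Early-start schedule: J@1, L@1, K@5, M@5, N@5.
Load per day: day 1: 8, day 2: 8, day 3: 3, day 4: 3, day 5: 7, day 6: 5, day 7: 0, day 8: 0, day 9: 0, day 10: 0.
Peak is 8.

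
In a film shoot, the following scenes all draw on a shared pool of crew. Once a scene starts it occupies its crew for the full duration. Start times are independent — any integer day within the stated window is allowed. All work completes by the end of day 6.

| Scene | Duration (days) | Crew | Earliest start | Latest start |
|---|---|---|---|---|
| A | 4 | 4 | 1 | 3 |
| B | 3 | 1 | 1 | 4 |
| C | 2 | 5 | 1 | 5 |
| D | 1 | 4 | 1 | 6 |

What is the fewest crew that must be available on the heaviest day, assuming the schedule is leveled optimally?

8

Early-start (A@1, B@1, C@1, D@1) gives peak 14: d1:14  d2:10  d3:5  d4:4  d5:0  d6:0.
Shift C→5, D→4.
Schedule A@1, B@1, C@5, D@4: d1:5  d2:5  d3:5  d4:8  d5:5  d6:5 — peak 8.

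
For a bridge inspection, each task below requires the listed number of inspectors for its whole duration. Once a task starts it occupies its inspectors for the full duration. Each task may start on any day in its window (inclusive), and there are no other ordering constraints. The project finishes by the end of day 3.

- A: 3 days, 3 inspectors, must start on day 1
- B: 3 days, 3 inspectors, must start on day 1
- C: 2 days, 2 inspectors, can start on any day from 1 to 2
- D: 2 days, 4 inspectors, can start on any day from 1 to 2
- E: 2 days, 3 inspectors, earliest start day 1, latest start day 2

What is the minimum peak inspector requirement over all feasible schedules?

Schedule A@1, B@1, C@1, D@1, E@1: d1:15  d2:15  d3:6 — peak 15.
No arrangement of the 8 feasible schedules does better.

15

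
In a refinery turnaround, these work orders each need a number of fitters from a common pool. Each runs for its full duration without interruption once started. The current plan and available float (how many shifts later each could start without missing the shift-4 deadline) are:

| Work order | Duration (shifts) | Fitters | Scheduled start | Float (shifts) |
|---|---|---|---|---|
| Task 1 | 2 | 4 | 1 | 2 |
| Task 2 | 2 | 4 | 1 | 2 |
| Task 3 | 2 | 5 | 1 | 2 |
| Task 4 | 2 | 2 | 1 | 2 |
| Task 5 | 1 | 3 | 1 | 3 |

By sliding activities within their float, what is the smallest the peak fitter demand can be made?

Early-start (Task 1@1, Task 2@1, Task 3@1, Task 4@1, Task 5@1) gives peak 18: s1:18  s2:15  s3:0  s4:0.
Shift Task 2→3, Task 4→3, Task 5→3.
Schedule Task 1@1, Task 2@3, Task 3@1, Task 4@3, Task 5@3: s1:9  s2:9  s3:9  s4:6 — peak 9.
Total fitter-shifts = 33 over 4 shifts ⇒ peak ≥ ⌈33/4⌉ = 9, so 9 is optimal.

9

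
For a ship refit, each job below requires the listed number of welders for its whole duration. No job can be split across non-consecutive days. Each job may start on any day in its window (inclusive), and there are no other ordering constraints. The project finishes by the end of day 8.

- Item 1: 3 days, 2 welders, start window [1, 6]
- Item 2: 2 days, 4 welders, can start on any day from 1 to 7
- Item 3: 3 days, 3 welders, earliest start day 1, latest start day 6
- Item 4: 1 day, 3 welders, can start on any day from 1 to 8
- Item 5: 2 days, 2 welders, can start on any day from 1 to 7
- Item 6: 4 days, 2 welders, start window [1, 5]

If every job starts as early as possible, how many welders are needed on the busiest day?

16

Early-start schedule: Item 1@1, Item 2@1, Item 3@1, Item 4@1, Item 5@1, Item 6@1.
Load per day: day 1: 16, day 2: 13, day 3: 7, day 4: 2, day 5: 0, day 6: 0, day 7: 0, day 8: 0.
Peak is 16.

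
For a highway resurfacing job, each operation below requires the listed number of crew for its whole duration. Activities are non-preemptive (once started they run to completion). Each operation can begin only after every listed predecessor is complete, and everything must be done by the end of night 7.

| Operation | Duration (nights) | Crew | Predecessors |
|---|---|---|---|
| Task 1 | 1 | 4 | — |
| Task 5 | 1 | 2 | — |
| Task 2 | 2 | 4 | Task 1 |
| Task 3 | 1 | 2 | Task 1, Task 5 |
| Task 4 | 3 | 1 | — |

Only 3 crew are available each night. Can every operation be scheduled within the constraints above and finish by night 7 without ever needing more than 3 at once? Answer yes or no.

no

The minimum achievable peak is 4; 3 < 4, so no feasible schedule stays within the cap.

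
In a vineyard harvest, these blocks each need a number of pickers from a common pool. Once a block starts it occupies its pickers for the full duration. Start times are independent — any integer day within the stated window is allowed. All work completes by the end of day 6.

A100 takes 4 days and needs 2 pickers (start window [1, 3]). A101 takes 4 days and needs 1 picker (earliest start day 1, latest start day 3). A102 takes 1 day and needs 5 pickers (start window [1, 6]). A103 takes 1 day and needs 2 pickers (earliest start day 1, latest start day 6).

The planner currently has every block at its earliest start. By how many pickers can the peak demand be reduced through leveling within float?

Early-start peak: d1:10  d2:3  d3:3  d4:3  d5:0  d6:0 ⇒ 10.
Leveled (A100@1, A101@1, A102@5, A103@1): d1:5  d2:3  d3:3  d4:3  d5:5  d6:0 ⇒ 5.
Reduction 10 − 5 = 5.

5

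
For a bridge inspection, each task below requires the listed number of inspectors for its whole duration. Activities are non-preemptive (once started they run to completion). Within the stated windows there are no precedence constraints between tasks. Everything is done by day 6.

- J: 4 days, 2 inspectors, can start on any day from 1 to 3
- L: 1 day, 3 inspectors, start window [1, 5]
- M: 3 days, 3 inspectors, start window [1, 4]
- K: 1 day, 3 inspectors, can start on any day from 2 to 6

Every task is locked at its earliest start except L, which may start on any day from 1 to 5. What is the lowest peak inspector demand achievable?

8

L@1: d1:8  d2:8  d3:5  d4:2  d5:0  d6:0 → peak 8
L@2: d1:5  d2:11  d3:5  d4:2  d5:0  d6:0 → peak 11
L@3: d1:5  d2:8  d3:8  d4:2  d5:0  d6:0 → peak 8
L@4: d1:5  d2:8  d3:5  d4:5  d5:0  d6:0 → peak 8
L@5: d1:5  d2:8  d3:5  d4:2  d5:3  d6:0 → peak 8
Best is L@1, peak 8.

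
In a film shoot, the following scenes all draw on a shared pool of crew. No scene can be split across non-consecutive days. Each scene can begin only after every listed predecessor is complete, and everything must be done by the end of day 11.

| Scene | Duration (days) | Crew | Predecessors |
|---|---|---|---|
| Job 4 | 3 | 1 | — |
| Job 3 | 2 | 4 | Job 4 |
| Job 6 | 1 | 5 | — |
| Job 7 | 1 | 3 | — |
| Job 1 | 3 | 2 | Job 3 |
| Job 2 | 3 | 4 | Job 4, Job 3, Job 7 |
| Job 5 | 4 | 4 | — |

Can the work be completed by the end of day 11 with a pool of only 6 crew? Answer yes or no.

Schedule Job 4@1, Job 3@5, Job 6@7, Job 7@8, Job 1@8, Job 2@9, Job 5@1: d1:5  d2:5  d3:5  d4:4  d5:4  d6:4  d7:5  d8:5  d9:6  d10:6  d11:4 — peak 6 ≤ 6.

yes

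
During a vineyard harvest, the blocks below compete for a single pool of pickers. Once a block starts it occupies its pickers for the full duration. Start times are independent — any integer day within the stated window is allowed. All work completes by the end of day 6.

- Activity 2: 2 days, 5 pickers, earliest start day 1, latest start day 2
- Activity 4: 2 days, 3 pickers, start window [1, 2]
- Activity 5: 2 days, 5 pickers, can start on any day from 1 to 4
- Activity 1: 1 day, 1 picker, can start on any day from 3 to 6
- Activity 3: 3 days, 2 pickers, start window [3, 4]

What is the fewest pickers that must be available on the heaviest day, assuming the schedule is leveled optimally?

Early-start (Activity 2@1, Activity 4@1, Activity 5@1, Activity 1@3, Activity 3@3) gives peak 13: d1:13  d2:13  d3:3  d4:2  d5:2  d6:0.
Shift Activity 5→3.
Schedule Activity 2@1, Activity 4@1, Activity 5@3, Activity 1@3, Activity 3@3: d1:8  d2:8  d3:8  d4:7  d5:2  d6:0 — peak 8.

8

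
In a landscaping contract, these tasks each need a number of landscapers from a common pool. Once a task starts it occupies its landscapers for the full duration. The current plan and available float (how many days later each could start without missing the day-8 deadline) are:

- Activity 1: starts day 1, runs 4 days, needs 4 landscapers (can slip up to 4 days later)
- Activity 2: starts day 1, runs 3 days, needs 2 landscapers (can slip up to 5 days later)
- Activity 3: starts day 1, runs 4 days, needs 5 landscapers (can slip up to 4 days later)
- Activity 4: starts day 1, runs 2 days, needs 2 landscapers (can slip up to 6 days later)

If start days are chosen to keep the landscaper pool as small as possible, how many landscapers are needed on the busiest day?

Early-start (Activity 1@1, Activity 2@1, Activity 3@1, Activity 4@1) gives peak 13: d1:13  d2:13  d3:11  d4:9  d5:0  d6:0  d7:0  d8:0.
Shift Activity 3→5, Activity 4→4.
Schedule Activity 1@1, Activity 2@1, Activity 3@5, Activity 4@4: d1:6  d2:6  d3:6  d4:6  d5:7  d6:5  d7:5  d8:5 — peak 7.

7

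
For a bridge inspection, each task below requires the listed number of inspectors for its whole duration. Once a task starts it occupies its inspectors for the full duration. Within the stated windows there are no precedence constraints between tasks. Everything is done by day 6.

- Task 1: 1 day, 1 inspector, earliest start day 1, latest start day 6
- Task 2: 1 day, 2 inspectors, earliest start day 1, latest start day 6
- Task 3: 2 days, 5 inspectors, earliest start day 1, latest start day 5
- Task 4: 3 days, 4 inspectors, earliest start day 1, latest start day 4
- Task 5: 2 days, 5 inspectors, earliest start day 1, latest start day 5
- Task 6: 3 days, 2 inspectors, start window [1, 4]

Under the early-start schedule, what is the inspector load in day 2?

At early start, day 2 has: Task 3, Task 4, Task 5, Task 6.
Demand: 5 + 4 + 5 + 2 = 16.

16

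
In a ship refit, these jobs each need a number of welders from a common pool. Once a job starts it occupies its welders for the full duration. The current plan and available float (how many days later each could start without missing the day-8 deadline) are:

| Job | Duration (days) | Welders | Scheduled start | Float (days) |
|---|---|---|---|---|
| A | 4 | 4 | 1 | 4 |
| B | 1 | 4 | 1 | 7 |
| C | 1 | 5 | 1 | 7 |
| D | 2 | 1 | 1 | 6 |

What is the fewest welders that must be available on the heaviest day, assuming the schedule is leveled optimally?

5

Early-start (A@1, B@1, C@1, D@1) gives peak 14: d1:14  d2:5  d3:4  d4:4  d5:0  d6:0  d7:0  d8:0.
Shift B→5, C→6.
Schedule A@1, B@5, C@6, D@1: d1:5  d2:5  d3:4  d4:4  d5:4  d6:5  d7:0  d8:0 — peak 5.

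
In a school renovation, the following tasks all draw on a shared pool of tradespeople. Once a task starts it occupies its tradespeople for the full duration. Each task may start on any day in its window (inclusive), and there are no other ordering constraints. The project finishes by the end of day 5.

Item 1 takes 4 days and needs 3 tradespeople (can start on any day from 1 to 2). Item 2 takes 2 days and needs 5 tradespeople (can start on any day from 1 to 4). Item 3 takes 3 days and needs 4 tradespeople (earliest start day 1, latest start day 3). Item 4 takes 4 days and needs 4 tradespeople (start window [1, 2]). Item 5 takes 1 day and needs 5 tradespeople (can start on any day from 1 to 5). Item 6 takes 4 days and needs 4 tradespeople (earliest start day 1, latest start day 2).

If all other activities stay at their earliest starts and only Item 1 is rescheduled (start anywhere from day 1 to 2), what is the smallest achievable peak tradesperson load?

22

Item 1@1: d1:25  d2:20  d3:15  d4:11  d5:0 → peak 25
Item 1@2: d1:22  d2:20  d3:15  d4:11  d5:3 → peak 22
Best is Item 1@2, peak 22.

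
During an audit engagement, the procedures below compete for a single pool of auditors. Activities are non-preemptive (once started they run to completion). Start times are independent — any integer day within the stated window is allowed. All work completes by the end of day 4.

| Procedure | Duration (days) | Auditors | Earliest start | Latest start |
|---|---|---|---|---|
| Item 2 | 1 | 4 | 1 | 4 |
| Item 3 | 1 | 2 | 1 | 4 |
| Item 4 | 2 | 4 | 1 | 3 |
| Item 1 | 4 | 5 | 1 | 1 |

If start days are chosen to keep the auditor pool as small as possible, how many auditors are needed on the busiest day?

9

Early-start (Item 2@1, Item 3@1, Item 4@1, Item 1@1) gives peak 15: d1:15  d2:9  d3:5  d4:5.
Shift Item 3→2, Item 4→3.
Schedule Item 2@1, Item 3@2, Item 4@3, Item 1@1: d1:9  d2:7  d3:9  d4:9 — peak 9.
Total auditor-days = 34 over 4 days ⇒ peak ≥ ⌈34/4⌉ = 9, so 9 is optimal.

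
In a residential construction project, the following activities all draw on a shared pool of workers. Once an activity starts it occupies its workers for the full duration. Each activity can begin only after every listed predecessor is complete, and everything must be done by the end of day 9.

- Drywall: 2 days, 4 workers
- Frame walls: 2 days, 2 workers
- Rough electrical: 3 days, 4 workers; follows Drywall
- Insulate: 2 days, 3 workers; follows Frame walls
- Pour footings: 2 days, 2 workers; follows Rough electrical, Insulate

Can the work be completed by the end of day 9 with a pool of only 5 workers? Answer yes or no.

no

The minimum achievable peak is 6; 5 < 6, so no feasible schedule stays within the cap.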